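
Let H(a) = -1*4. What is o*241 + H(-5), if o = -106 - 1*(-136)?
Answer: 7226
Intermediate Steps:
H(a) = -4
o = 30 (o = -106 + 136 = 30)
o*241 + H(-5) = 30*241 - 4 = 7230 - 4 = 7226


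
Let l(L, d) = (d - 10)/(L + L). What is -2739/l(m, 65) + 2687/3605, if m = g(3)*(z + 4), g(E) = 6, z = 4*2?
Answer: -25849489/3605 ≈ -7170.5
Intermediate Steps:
z = 8
m = 72 (m = 6*(8 + 4) = 6*12 = 72)
l(L, d) = (-10 + d)/(2*L) (l(L, d) = (-10 + d)/((2*L)) = (-10 + d)*(1/(2*L)) = (-10 + d)/(2*L))
-2739/l(m, 65) + 2687/3605 = -2739*144/(-10 + 65) + 2687/3605 = -2739/((½)*(1/72)*55) + 2687*(1/3605) = -2739/55/144 + 2687/3605 = -2739*144/55 + 2687/3605 = -35856/5 + 2687/3605 = -25849489/3605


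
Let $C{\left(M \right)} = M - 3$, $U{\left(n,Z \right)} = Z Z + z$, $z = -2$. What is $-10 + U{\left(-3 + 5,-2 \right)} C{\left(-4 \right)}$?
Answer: $-24$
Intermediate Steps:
$U{\left(n,Z \right)} = -2 + Z^{2}$ ($U{\left(n,Z \right)} = Z Z - 2 = Z^{2} - 2 = -2 + Z^{2}$)
$C{\left(M \right)} = -3 + M$
$-10 + U{\left(-3 + 5,-2 \right)} C{\left(-4 \right)} = -10 + \left(-2 + \left(-2\right)^{2}\right) \left(-3 - 4\right) = -10 + \left(-2 + 4\right) \left(-7\right) = -10 + 2 \left(-7\right) = -10 - 14 = -24$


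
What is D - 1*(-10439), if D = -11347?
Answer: -908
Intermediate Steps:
D - 1*(-10439) = -11347 - 1*(-10439) = -11347 + 10439 = -908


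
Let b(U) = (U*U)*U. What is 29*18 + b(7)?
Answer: 865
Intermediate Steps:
b(U) = U³ (b(U) = U²*U = U³)
29*18 + b(7) = 29*18 + 7³ = 522 + 343 = 865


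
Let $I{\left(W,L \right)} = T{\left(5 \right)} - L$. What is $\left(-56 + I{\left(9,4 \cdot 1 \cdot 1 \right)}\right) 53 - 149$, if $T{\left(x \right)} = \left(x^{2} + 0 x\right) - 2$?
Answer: $-2110$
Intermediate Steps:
$T{\left(x \right)} = -2 + x^{2}$ ($T{\left(x \right)} = \left(x^{2} + 0\right) - 2 = x^{2} - 2 = -2 + x^{2}$)
$I{\left(W,L \right)} = 23 - L$ ($I{\left(W,L \right)} = \left(-2 + 5^{2}\right) - L = \left(-2 + 25\right) - L = 23 - L$)
$\left(-56 + I{\left(9,4 \cdot 1 \cdot 1 \right)}\right) 53 - 149 = \left(-56 + \left(23 - 4 \cdot 1 \cdot 1\right)\right) 53 - 149 = \left(-56 + \left(23 - 4 \cdot 1\right)\right) 53 - 149 = \left(-56 + \left(23 - 4\right)\right) 53 - 149 = \left(-56 + 19\right) 53 - 149 = \left(-37\right) 53 - 149 = -1961 - 149 = -2110$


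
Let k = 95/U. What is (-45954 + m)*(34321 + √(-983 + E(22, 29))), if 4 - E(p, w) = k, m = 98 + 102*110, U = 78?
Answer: -1188742156 - 17318*I*√5963646/39 ≈ -1.1887e+9 - 1.0844e+6*I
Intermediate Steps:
k = 95/78 ≈ 1.2179
m = 11318 (m = 98 + 11220 = 11318)
E(p, w) = 217/78 (E(p, w) = 4 - 1*95/78 = 4 - 95/78 = 217/78)
(-45954 + m)*(34321 + √(-983 + E(22, 29))) = (-45954 + 11318)*(34321 + √(-983 + 217/78)) = -34636*(34321 + √(-76457/78)) = -34636*(34321 + I*√5963646/78) = -1188742156 - 17318*I*√5963646/39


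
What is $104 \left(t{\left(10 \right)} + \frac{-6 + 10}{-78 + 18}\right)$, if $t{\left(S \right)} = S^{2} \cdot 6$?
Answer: $\frac{935896}{15} \approx 62393.0$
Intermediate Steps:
$t{\left(S \right)} = 6 S^{2}$
$104 \left(t{\left(10 \right)} + \frac{-6 + 10}{-78 + 18}\right) = 104 \left(6 \cdot 10^{2} + \frac{-6 + 10}{-78 + 18}\right) = 104 \left(6 \cdot 100 + \frac{4}{-60}\right) = 104 \left(600 + 4 \left(- \frac{1}{60}\right)\right) = 104 \left(600 - \frac{1}{15}\right) = 104 \cdot \frac{8999}{15} = \frac{935896}{15}$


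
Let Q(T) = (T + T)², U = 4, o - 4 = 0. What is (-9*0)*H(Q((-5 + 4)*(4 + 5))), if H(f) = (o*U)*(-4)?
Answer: 0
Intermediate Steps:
o = 4 (o = 4 + 0 = 4)
Q(T) = 4*T² (Q(T) = (2*T)² = 4*T²)
H(f) = -64 (H(f) = (4*4)*(-4) = 16*(-4) = -64)
(-9*0)*H(Q((-5 + 4)*(4 + 5))) = -9*0*(-64) = 0*(-64) = 0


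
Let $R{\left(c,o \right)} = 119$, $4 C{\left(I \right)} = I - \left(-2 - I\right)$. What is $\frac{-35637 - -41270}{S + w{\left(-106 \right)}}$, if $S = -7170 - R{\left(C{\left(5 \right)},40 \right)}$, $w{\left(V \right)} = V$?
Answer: $- \frac{5633}{7395} \approx -0.76173$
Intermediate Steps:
$C{\left(I \right)} = \frac{1}{2} + \frac{I}{2}$ ($C{\left(I \right)} = \frac{I - \left(-2 - I\right)}{4} = \frac{I + \left(2 + I\right)}{4} = \frac{2 + 2 I}{4} = \frac{1}{2} + \frac{I}{2}$)
$S = -7289$ ($S = -7170 - 119 = -7289$)
$\frac{-35637 - -41270}{S + w{\left(-106 \right)}} = \frac{-35637 - -41270}{-7289 - 106} = \frac{-35637 + 41270}{-7395} = 5633 \left(- \frac{1}{7395}\right) = - \frac{5633}{7395}$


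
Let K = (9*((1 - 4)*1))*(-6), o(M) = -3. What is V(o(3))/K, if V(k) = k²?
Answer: 1/18 ≈ 0.055556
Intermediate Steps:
K = 162 (K = (9*(-3*1))*(-6) = (9*(-3))*(-6) = -27*(-6) = 162)
V(o(3))/K = (-3)²/162 = 9*(1/162) = 1/18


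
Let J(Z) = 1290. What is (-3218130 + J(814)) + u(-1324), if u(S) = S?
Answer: -3218164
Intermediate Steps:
(-3218130 + J(814)) + u(-1324) = (-3218130 + 1290) - 1324 = -3216840 - 1324 = -3218164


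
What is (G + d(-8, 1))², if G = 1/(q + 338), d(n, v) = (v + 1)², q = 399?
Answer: 8696601/543169 ≈ 16.011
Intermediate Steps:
d(n, v) = (1 + v)²
G = 1/737 (G = 1/(399 + 338) = 1/737 ≈ 0.0013569)
(G + d(-8, 1))² = (1/737 + (1 + 1)²)² = (1/737 + 2²)² = (1/737 + 4)² = (2949/737)² = 8696601/543169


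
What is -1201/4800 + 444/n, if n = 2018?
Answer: -146209/4843200 ≈ -0.030189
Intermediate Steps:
-1201/4800 + 444/n = -1201/4800 + 444/2018 = -1201*1/4800 + 444*(1/2018) = -1201/4800 + 222/1009 = -146209/4843200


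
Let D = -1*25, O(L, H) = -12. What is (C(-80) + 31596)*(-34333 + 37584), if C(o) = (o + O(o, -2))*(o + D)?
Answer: 134123256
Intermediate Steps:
D = -25
C(o) = (-25 + o)*(-12 + o) (C(o) = (o - 12)*(o - 25) = (-12 + o)*(-25 + o) = (-25 + o)*(-12 + o))
(C(-80) + 31596)*(-34333 + 37584) = ((300 + (-80)² - 37*(-80)) + 31596)*(-34333 + 37584) = ((300 + 6400 + 2960) + 31596)*3251 = (9660 + 31596)*3251 = 41256*3251 = 134123256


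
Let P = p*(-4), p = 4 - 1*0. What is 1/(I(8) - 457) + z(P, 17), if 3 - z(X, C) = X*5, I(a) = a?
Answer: 37266/449 ≈ 82.998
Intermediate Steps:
p = 4 (p = 4 + 0 = 4)
P = -16 (P = 4*(-4) = -16)
z(X, C) = 3 - 5*X (z(X, C) = 3 - X*5 = 3 - 5*X)
1/(I(8) - 457) + z(P, 17) = 1/(8 - 457) + (3 - 5*(-16)) = 1/(-449) + (3 + 80) = -1/449 + 83 = 37266/449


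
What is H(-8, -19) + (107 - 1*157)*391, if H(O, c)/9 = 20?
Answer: -19370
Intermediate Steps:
H(O, c) = 180 (H(O, c) = 9*20 = 180)
H(-8, -19) + (107 - 1*157)*391 = 180 + (107 - 1*157)*391 = 180 + (107 - 157)*391 = 180 - 50*391 = 180 - 19550 = -19370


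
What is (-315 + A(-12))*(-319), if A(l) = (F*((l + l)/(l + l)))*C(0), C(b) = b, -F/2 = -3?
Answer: 100485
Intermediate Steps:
F = 6 (F = -2*(-3) = 6)
A(l) = 0 (A(l) = (6*((l + l)/(l + l)))*0 = (6*((2*l)/((2*l))))*0 = (6*((2*l)*(1/(2*l))))*0 = (6*1)*0 = 6*0 = 0)
(-315 + A(-12))*(-319) = (-315 + 0)*(-319) = -315*(-319) = 100485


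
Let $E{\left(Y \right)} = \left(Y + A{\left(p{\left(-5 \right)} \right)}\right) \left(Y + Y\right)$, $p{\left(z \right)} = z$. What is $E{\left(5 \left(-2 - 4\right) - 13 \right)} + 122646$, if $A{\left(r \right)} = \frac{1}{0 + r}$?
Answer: $\frac{631806}{5} \approx 1.2636 \cdot 10^{5}$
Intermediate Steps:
$A{\left(r \right)} = \frac{1}{r}$
$E{\left(Y \right)} = 2 Y \left(- \frac{1}{5} + Y\right)$ ($E{\left(Y \right)} = \left(Y + \frac{1}{-5}\right) \left(Y + Y\right) = \left(Y - \frac{1}{5}\right) 2 Y = \left(- \frac{1}{5} + Y\right) 2 Y = 2 Y \left(- \frac{1}{5} + Y\right)$)
$E{\left(5 \left(-2 - 4\right) - 13 \right)} + 122646 = \frac{2 \left(5 \left(-2 - 4\right) - 13\right) \left(-1 + 5 \left(5 \left(-2 - 4\right) - 13\right)\right)}{5} + 122646 = \frac{2 \left(5 \left(-6\right) - 13\right) \left(-1 + 5 \left(5 \left(-6\right) - 13\right)\right)}{5} + 122646 = \frac{2 \left(-30 - 13\right) \left(-1 + 5 \left(-30 - 13\right)\right)}{5} + 122646 = \frac{2}{5} \left(-43\right) \left(-1 + 5 \left(-43\right)\right) + 122646 = \frac{2}{5} \left(-43\right) \left(-1 - 215\right) + 122646 = \frac{2}{5} \left(-43\right) \left(-216\right) + 122646 = \frac{18576}{5} + 122646 = \frac{631806}{5}$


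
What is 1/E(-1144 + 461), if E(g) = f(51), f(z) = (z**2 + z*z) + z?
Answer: 1/5253 ≈ 0.00019037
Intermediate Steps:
f(z) = z + 2*z**2 (f(z) = (z**2 + z**2) + z = 2*z**2 + z = z + 2*z**2)
E(g) = 5253 (E(g) = 51*(1 + 2*51) = 51*(1 + 102) = 51*103 = 5253)
1/E(-1144 + 461) = 1/5253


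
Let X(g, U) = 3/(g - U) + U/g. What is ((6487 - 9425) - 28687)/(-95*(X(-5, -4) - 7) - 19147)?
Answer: 31625/18273 ≈ 1.7307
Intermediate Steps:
((6487 - 9425) - 28687)/(-95*(X(-5, -4) - 7) - 19147) = ((6487 - 9425) - 28687)/(-95*(((-4)² - 3*(-5) - 1*(-4)*(-5))/((-5)*(-4 - 1*(-5))) - 7) - 19147) = (-2938 - 28687)/(-95*(-(16 + 15 - 20)/(5*(-4 + 5)) - 7) - 19147) = -31625/(-95*(-⅕*11/1 - 7) - 19147) = -31625/(-95*(-⅕*1*11 - 7) - 19147) = -31625/(-95*(-11/5 - 7) - 19147) = -31625/(-95*(-46/5) - 19147) = -31625/(874 - 19147) = -31625/(-18273) = -31625*(-1/18273) = 31625/18273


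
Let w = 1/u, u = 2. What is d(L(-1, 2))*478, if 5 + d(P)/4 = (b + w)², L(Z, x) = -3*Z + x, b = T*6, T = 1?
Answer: 71222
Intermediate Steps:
b = 6 (b = 1*6 = 6)
L(Z, x) = x - 3*Z
w = ½ (w = 1/2 = ½ ≈ 0.50000)
d(P) = 149 (d(P) = -20 + 4*(6 + ½)² = -20 + 4*(13/2)² = -20 + 4*(169/4) = -20 + 169 = 149)
d(L(-1, 2))*478 = 149*478 = 71222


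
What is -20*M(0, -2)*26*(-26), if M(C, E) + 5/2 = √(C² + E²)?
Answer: -6760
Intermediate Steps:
M(C, E) = -5/2 + √(C² + E²)
-20*M(0, -2)*26*(-26) = -20*(-5/2 + √(0² + (-2)²))*26*(-26) = -20*(-5/2 + √(0 + 4))*26*(-26) = -20*(-5/2 + √4)*26*(-26) = -20*(-5/2 + 2)*26*(-26) = -20*(-½*26)*(-26) = -(-260)*(-26) = -20*338 = -6760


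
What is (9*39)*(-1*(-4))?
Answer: 1404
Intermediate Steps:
(9*39)*(-1*(-4)) = 351*4 = 1404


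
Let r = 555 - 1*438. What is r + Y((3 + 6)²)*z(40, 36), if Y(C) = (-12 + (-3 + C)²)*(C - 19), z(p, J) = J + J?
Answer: 27105525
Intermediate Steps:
r = 117 (r = 555 - 438 = 117)
z(p, J) = 2*J
Y(C) = (-19 + C)*(-12 + (-3 + C)²) (Y(C) = (-12 + (-3 + C)²)*(-19 + C) = (-19 + C)*(-12 + (-3 + C)²))
r + Y((3 + 6)²)*z(40, 36) = 117 + (57 + ((3 + 6)²)³ - 25*(3 + 6)⁴ + 111*(3 + 6)²)*(2*36) = 117 + (57 + (9²)³ - 25*(9²)² + 111*9²)*72 = 117 + (57 + 81³ - 25*81² + 111*81)*72 = 117 + (57 + 531441 - 25*6561 + 8991)*72 = 117 + (57 + 531441 - 164025 + 8991)*72 = 117 + 376464*72 = 117 + 27105408 = 27105525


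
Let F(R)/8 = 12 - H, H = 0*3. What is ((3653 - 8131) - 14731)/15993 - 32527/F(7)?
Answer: -19335125/56864 ≈ -340.02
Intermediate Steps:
H = 0
F(R) = 96 (F(R) = 8*(12 - 1*0) = 8*(12 + 0) = 8*12 = 96)
((3653 - 8131) - 14731)/15993 - 32527/F(7) = ((3653 - 8131) - 14731)/15993 - 32527/96 = (-4478 - 14731)*(1/15993) - 32527*1/96 = -19209*1/15993 - 32527/96 = -6403/5331 - 32527/96 = -19335125/56864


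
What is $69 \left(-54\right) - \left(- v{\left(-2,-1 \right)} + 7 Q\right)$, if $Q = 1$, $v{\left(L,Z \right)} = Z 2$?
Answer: $-3735$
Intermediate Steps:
$v{\left(L,Z \right)} = 2 Z$
$69 \left(-54\right) - \left(- v{\left(-2,-1 \right)} + 7 Q\right) = 69 \left(-54\right) + \left(2 \left(-1\right) - 7\right) = -3726 - 9 = -3735$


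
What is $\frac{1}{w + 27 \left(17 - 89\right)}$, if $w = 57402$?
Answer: $\frac{1}{55458} \approx 1.8032 \cdot 10^{-5}$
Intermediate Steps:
$\frac{1}{w + 27 \left(17 - 89\right)} = \frac{1}{57402 + 27 \left(17 - 89\right)} = \frac{1}{57402 + 27 \left(-72\right)} = \frac{1}{57402 - 1944} = \frac{1}{55458}$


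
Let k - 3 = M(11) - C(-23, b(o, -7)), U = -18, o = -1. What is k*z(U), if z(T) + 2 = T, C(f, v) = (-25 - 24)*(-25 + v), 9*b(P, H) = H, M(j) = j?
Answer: 224840/9 ≈ 24982.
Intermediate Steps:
b(P, H) = H/9
C(f, v) = 1225 - 49*v (C(f, v) = -49*(-25 + v) = 1225 - 49*v)
z(T) = -2 + T
k = -11242/9 (k = 3 + (11 - (1225 - 49*(-7)/9)) = 3 + (11 - (1225 - 49*(-7/9))) = 3 + (11 - (1225 + 343/9)) = 3 + (11 - 1*11368/9) = 3 + (11 - 11368/9) = 3 - 11269/9 = -11242/9 ≈ -1249.1)
k*z(U) = -11242*(-2 - 18)/9 = -11242/9*(-20) = 224840/9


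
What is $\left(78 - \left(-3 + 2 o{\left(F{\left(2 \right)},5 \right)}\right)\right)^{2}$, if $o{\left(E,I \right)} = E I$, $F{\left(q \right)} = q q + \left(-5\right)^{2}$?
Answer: $43681$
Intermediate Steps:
$F{\left(q \right)} = 25 + q^{2}$ ($F{\left(q \right)} = q^{2} + 25 = 25 + q^{2}$)
$\left(78 - \left(-3 + 2 o{\left(F{\left(2 \right)},5 \right)}\right)\right)^{2} = \left(78 + \left(- 2 \left(25 + 2^{2}\right) 5 + 3\right)\right)^{2} = \left(78 + \left(- 2 \left(25 + 4\right) 5 + 3\right)\right)^{2} = \left(78 + \left(- 2 \cdot 29 \cdot 5 + 3\right)\right)^{2} = \left(78 + \left(\left(-2\right) 145 + 3\right)\right)^{2} = \left(78 + \left(-290 + 3\right)\right)^{2} = \left(78 - 287\right)^{2} = \left(-209\right)^{2} = 43681$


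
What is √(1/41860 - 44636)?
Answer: I*√19553464865935/20930 ≈ 211.27*I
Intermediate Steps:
√(1/41860 - 44636) = √(-1868462959/41860) = I*√19553464865935/20930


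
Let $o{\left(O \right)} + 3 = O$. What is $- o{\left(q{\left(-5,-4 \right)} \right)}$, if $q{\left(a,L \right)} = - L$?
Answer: $-1$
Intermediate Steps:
$o{\left(O \right)} = -3 + O$
$- o{\left(q{\left(-5,-4 \right)} \right)} = - (-3 - -4) = - (-3 + 4) = \left(-1\right) 1 = -1$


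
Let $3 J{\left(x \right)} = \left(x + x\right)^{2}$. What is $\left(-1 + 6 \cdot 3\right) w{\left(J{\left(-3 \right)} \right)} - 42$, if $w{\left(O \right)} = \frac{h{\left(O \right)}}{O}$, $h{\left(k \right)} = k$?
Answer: $-25$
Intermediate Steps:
$J{\left(x \right)} = \frac{4 x^{2}}{3}$ ($J{\left(x \right)} = \frac{\left(x + x\right)^{2}}{3} = \frac{\left(2 x\right)^{2}}{3} = \frac{4 x^{2}}{3}$)
$w{\left(O \right)} = 1$ ($w{\left(O \right)} = \frac{O}{O} = 1$)
$\left(-1 + 6 \cdot 3\right) w{\left(J{\left(-3 \right)} \right)} - 42 = \left(-1 + 6 \cdot 3\right) 1 - 42 = \left(-1 + 18\right) 1 - 42 = 17 \cdot 1 - 42 = 17 - 42 = -25$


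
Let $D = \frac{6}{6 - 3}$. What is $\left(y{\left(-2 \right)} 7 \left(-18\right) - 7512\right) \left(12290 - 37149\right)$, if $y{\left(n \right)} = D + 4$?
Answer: $205534212$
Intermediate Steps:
$D = 2$ ($D = \frac{6}{3} = 6 \cdot \frac{1}{3} = 2$)
$y{\left(n \right)} = 6$ ($y{\left(n \right)} = 2 + 4 = 6$)
$\left(y{\left(-2 \right)} 7 \left(-18\right) - 7512\right) \left(12290 - 37149\right) = \left(6 \cdot 7 \left(-18\right) - 7512\right) \left(12290 - 37149\right) = \left(42 \left(-18\right) - 7512\right) \left(-24859\right) = \left(-756 - 7512\right) \left(-24859\right) = \left(-8268\right) \left(-24859\right) = 205534212$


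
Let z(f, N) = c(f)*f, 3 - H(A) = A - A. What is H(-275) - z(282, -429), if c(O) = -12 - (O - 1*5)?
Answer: 81501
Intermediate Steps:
c(O) = -7 - O (c(O) = -12 - (O - 5) = -12 - (-5 + O) = -12 + (5 - O) = -7 - O)
H(A) = 3 (H(A) = 3 - (A - A) = 3 - 1*0 = 3 + 0 = 3)
z(f, N) = f*(-7 - f) (z(f, N) = (-7 - f)*f = f*(-7 - f))
H(-275) - z(282, -429) = 3 - (-1)*282*(7 + 282) = 3 - (-1)*282*289 = 3 - 1*(-81498) = 3 + 81498 = 81501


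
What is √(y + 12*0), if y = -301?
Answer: I*√301 ≈ 17.349*I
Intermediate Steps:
√(y + 12*0) = √(-301 + 12*0) = √(-301 + 0) = √(-301) = I*√301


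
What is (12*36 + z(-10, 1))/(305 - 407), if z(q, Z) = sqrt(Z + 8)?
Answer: -145/34 ≈ -4.2647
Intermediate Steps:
z(q, Z) = sqrt(8 + Z)
(12*36 + z(-10, 1))/(305 - 407) = (12*36 + sqrt(8 + 1))/(305 - 407) = (432 + sqrt(9))/(-102) = (432 + 3)*(-1/102) = 435*(-1/102) = -145/34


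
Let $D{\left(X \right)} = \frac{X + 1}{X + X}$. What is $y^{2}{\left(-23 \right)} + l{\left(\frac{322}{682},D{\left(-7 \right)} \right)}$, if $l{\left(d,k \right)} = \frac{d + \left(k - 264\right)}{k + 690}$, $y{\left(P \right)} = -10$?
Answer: $\frac{164177282}{1648053} \approx 99.619$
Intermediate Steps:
$D{\left(X \right)} = \frac{1 + X}{2 X}$
$l{\left(d,k \right)} = \frac{-264 + d + k}{690 + k}$ ($l{\left(d,k \right)} = \frac{d + \left(-264 + k\right)}{690 + k} = \frac{-264 + d + k}{690 + k}$)
$y^{2}{\left(-23 \right)} + l{\left(\frac{322}{682},D{\left(-7 \right)} \right)} = \left(-10\right)^{2} + \frac{-264 + \frac{322}{682} + \frac{1 - 7}{2 \left(-7\right)}}{690 + \frac{1 - 7}{2 \left(-7\right)}} = 100 + \frac{-264 + 322 \cdot \frac{1}{682} + \frac{1}{2} \left(- \frac{1}{7}\right) \left(-6\right)}{690 + \frac{1}{2} \left(- \frac{1}{7}\right) \left(-6\right)} = 100 + \frac{-264 + \frac{161}{341} + \frac{3}{7}}{690 + \frac{3}{7}} = 100 + \frac{1}{\frac{4833}{7}} \left(- \frac{628018}{2387}\right) = 100 + \frac{7}{4833} \left(- \frac{628018}{2387}\right) = 100 - \frac{628018}{1648053} = \frac{164177282}{1648053}$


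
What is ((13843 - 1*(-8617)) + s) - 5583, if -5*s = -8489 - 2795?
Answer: 95669/5 ≈ 19134.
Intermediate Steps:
s = 11284/5 (s = -(-8489 - 2795)/5 = -⅕*(-11284) = 11284/5 ≈ 2256.8)
((13843 - 1*(-8617)) + s) - 5583 = ((13843 - 1*(-8617)) + 11284/5) - 5583 = ((13843 + 8617) + 11284/5) - 5583 = (22460 + 11284/5) - 5583 = 123584/5 - 5583 = 95669/5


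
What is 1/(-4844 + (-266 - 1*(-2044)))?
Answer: -1/3066 ≈ -0.00032616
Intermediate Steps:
1/(-4844 + (-266 - 1*(-2044))) = 1/(-4844 + (-266 + 2044)) = 1/(-4844 + 1778) = 1/(-3066) = -1/3066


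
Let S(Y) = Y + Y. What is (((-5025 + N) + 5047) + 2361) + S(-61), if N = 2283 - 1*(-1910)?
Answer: 6454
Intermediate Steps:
N = 4193 (N = 2283 + 1910 = 4193)
S(Y) = 2*Y
(((-5025 + N) + 5047) + 2361) + S(-61) = (((-5025 + 4193) + 5047) + 2361) + 2*(-61) = ((-832 + 5047) + 2361) - 122 = (4215 + 2361) - 122 = 6576 - 122 = 6454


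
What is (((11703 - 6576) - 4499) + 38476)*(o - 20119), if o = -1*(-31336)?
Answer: 438629568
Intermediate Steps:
o = 31336
(((11703 - 6576) - 4499) + 38476)*(o - 20119) = (((11703 - 6576) - 4499) + 38476)*(31336 - 20119) = ((5127 - 4499) + 38476)*11217 = (628 + 38476)*11217 = 39104*11217 = 438629568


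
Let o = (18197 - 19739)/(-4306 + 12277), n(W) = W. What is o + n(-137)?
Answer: -364523/2657 ≈ -137.19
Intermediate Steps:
o = -514/2657 (o = -1542/7971 = -1542*1/7971 = -514/2657 ≈ -0.19345)
o + n(-137) = -514/2657 - 137 = -364523/2657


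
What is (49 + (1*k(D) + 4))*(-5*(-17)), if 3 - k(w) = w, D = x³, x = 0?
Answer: 4760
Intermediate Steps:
D = 0 (D = 0³ = 0)
k(w) = 3 - w
(49 + (1*k(D) + 4))*(-5*(-17)) = (49 + (1*(3 - 1*0) + 4))*(-5*(-17)) = (49 + (1*(3 + 0) + 4))*85 = (49 + (1*3 + 4))*85 = (49 + (3 + 4))*85 = (49 + 7)*85 = 56*85 = 4760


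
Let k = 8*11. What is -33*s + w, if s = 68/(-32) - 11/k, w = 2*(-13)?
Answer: 193/4 ≈ 48.250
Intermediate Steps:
k = 88
w = -26
s = -9/4 (s = 68/(-32) - 11/88 = 68*(-1/32) - 11*1/88 = -17/8 - ⅛ = -9/4 ≈ -2.2500)
-33*s + w = -33*(-9/4) - 26 = 297/4 - 26 = 193/4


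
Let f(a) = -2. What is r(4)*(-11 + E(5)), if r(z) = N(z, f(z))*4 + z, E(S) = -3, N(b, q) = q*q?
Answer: -280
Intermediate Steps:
N(b, q) = q²
r(z) = 16 + z (r(z) = (-2)²*4 + z = 4*4 + z = 16 + z)
r(4)*(-11 + E(5)) = (16 + 4)*(-11 - 3) = 20*(-14) = -280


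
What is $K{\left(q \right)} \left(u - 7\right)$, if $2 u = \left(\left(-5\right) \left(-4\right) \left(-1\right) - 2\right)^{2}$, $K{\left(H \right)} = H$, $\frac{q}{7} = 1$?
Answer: $1645$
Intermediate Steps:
$q = 7$ ($q = 7 \cdot 1 = 7$)
$u = 242$ ($u = \frac{\left(\left(-5\right) \left(-4\right) \left(-1\right) - 2\right)^{2}}{2} = \frac{\left(20 \left(-1\right) - 2\right)^{2}}{2} = \frac{\left(-20 - 2\right)^{2}}{2} = \frac{\left(-22\right)^{2}}{2} = \frac{1}{2} \cdot 484 = 242$)
$K{\left(q \right)} \left(u - 7\right) = 7 \left(242 - 7\right) = 7 \cdot 235 = 1645$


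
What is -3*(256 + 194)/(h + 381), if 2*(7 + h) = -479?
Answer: -2700/269 ≈ -10.037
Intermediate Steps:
h = -493/2 (h = -7 + (½)*(-479) = -7 - 479/2 = -493/2 ≈ -246.50)
-3*(256 + 194)/(h + 381) = -3*(256 + 194)/(-493/2 + 381) = -1350/269/2 = -1350*2/269 = -3*900/269 = -2700/269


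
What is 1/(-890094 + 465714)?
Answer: -1/424380 ≈ -2.3564e-6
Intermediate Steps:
1/(-890094 + 465714) = 1/(-424380) = -1/424380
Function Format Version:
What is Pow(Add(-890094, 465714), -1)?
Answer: Rational(-1, 424380) ≈ -2.3564e-6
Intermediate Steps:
Pow(Add(-890094, 465714), -1) = Pow(-424380, -1) = Rational(-1, 424380)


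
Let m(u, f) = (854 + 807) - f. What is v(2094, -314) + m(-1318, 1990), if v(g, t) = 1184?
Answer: 855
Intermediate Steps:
m(u, f) = 1661 - f
v(2094, -314) + m(-1318, 1990) = 1184 + (1661 - 1*1990) = 1184 + (1661 - 1990) = 1184 - 329 = 855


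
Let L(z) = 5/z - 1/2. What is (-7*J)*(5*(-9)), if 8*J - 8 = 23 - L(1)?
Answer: 16695/16 ≈ 1043.4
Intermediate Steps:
L(z) = -1/2 + 5/z (L(z) = 5/z - 1*1/2 = 5/z - 1/2 = -1/2 + 5/z)
J = 53/16 (J = 1 + (23 - (10 - 1*1)/(2*1))/8 = 1 + (23 - (10 - 1)/2)/8 = 1 + (23 - 9/2)/8 = 1 + (1/8)*(37/2) = 1 + 37/16 = 53/16 ≈ 3.3125)
(-7*J)*(5*(-9)) = (-7*53/16)*(5*(-9)) = -371/16*(-45) = 16695/16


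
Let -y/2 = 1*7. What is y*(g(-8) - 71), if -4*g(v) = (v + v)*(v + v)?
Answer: 1890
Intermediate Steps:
y = -14 (y = -2*7 = -14)
g(v) = -v² (g(v) = -(v + v)*(v + v)/4 = -2*v*2*v/4 = -v²)
y*(g(-8) - 71) = -14*(-1*(-8)² - 71) = -14*(-1*64 - 71) = -14*(-64 - 71) = -14*(-135) = 1890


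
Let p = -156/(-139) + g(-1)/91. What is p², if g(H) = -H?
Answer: 205492225/159997201 ≈ 1.2843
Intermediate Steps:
p = 14335/12649 (p = -156/(-139) - 1*(-1)/91 = -156*(-1/139) + 1*(1/91) = 156/139 + 1/91 = 14335/12649 ≈ 1.1333)
p² = (14335/12649)² = 205492225/159997201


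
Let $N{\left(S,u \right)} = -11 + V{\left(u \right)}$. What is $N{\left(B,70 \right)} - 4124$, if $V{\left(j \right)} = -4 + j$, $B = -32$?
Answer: $-4069$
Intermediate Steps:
$N{\left(S,u \right)} = -15 + u$ ($N{\left(S,u \right)} = -11 + \left(-4 + u\right) = -15 + u$)
$N{\left(B,70 \right)} - 4124 = \left(-15 + 70\right) - 4124 = 55 - 4124 = -4069$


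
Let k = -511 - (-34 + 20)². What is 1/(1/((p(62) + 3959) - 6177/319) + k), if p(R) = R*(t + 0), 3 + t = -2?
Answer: -39926/28227671 ≈ -0.0014144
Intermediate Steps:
t = -5 (t = -3 - 2 = -5)
p(R) = -5*R (p(R) = R*(-5 + 0) = R*(-5) = -5*R)
k = -707 (k = -511 - 1*(-14)² = -511 - 1*196 = -511 - 196 = -707)
1/(1/((p(62) + 3959) - 6177/319) + k) = 1/(1/((-5*62 + 3959) - 6177/319) - 707) = 1/(1/((-310 + 3959) - 6177*1/319) - 707) = 1/(1/(3649 - 213/11) - 707) = 1/(1/(39926/11) - 707) = 1/(11/39926 - 707) = 1/(-28227671/39926) = -39926/28227671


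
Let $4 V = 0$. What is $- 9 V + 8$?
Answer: $8$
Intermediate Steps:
$V = 0$ ($V = \frac{1}{4} \cdot 0 = 0$)
$- 9 V + 8 = \left(-9\right) 0 + 8 = 0 + 8 = 8$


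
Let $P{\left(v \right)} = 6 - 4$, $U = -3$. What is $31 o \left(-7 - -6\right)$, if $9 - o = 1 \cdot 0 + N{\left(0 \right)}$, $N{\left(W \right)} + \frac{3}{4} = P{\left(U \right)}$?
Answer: $- \frac{961}{4} \approx -240.25$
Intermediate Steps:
$P{\left(v \right)} = 2$
$N{\left(W \right)} = \frac{5}{4}$ ($N{\left(W \right)} = - \frac{3}{4} + 2 = \frac{5}{4}$)
$o = \frac{31}{4}$ ($o = 9 - \left(1 \cdot 0 + \frac{5}{4}\right) = 9 - \left(0 + \frac{5}{4}\right) = 9 - \frac{5}{4} = \frac{31}{4} \approx 7.75$)
$31 o \left(-7 - -6\right) = 31 \cdot \frac{31}{4} \left(-7 - -6\right) = \frac{961 \left(-7 + 6\right)}{4} = \frac{961}{4} \left(-1\right) = - \frac{961}{4}$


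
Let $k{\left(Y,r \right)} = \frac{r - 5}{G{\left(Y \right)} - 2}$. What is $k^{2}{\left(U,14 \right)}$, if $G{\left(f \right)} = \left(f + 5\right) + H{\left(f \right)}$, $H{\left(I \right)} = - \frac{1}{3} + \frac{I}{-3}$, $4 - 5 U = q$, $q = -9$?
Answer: $\frac{2025}{484} \approx 4.1839$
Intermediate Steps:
$U = \frac{13}{5}$ ($U = \frac{4}{5} - - \frac{9}{5} = \frac{4}{5} + \frac{9}{5} = \frac{13}{5} \approx 2.6$)
$H{\left(I \right)} = - \frac{1}{3} - \frac{I}{3}$ ($H{\left(I \right)} = \left(-1\right) \frac{1}{3} + I \left(- \frac{1}{3}\right) = - \frac{1}{3} - \frac{I}{3}$)
$G{\left(f \right)} = \frac{14}{3} + \frac{2 f}{3}$ ($G{\left(f \right)} = \left(f + 5\right) - \left(\frac{1}{3} + \frac{f}{3}\right) = \left(5 + f\right) - \left(\frac{1}{3} + \frac{f}{3}\right) = \frac{14}{3} + \frac{2 f}{3}$)
$k{\left(Y,r \right)} = \frac{-5 + r}{\frac{8}{3} + \frac{2 Y}{3}}$ ($k{\left(Y,r \right)} = \frac{r - 5}{\left(\frac{14}{3} + \frac{2 Y}{3}\right) - 2} = \frac{-5 + r}{\frac{8}{3} + \frac{2 Y}{3}}$)
$k^{2}{\left(U,14 \right)} = \left(\frac{3 \left(-5 + 14\right)}{2 \left(4 + \frac{13}{5}\right)}\right)^{2} = \left(\frac{3}{2} \frac{1}{\frac{33}{5}} \cdot 9\right)^{2} = \left(\frac{3}{2} \cdot \frac{5}{33} \cdot 9\right)^{2} = \left(\frac{45}{22}\right)^{2} = \frac{2025}{484}$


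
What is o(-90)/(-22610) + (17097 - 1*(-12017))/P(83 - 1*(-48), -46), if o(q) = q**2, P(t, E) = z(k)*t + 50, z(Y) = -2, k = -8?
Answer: -32999237/239666 ≈ -137.69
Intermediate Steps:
P(t, E) = 50 - 2*t (P(t, E) = -2*t + 50 = 50 - 2*t)
o(-90)/(-22610) + (17097 - 1*(-12017))/P(83 - 1*(-48), -46) = (-90)**2/(-22610) + (17097 - 1*(-12017))/(50 - 2*(83 - 1*(-48))) = 8100*(-1/22610) + (17097 + 12017)/(50 - 2*(83 + 48)) = -810/2261 + 29114/(50 - 2*131) = -810/2261 + 29114/(50 - 262) = -810/2261 + 29114/(-212) = -810/2261 + 29114*(-1/212) = -810/2261 - 14557/106 = -32999237/239666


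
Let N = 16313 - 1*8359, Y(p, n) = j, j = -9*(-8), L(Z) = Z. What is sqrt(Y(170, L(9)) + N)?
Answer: sqrt(8026) ≈ 89.588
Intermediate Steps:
j = 72
Y(p, n) = 72
N = 7954 (N = 16313 - 8359 = 7954)
sqrt(Y(170, L(9)) + N) = sqrt(72 + 7954) = sqrt(8026)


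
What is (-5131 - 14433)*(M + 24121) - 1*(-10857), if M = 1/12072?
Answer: -1424171228857/3018 ≈ -4.7189e+8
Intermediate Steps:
M = 1/12072 ≈ 8.2836e-5
(-5131 - 14433)*(M + 24121) - 1*(-10857) = (-5131 - 14433)*(1/12072 + 24121) - 1*(-10857) = -19564*291188713/12072 + 10857 = -1424203995283/3018 + 10857 = -1424171228857/3018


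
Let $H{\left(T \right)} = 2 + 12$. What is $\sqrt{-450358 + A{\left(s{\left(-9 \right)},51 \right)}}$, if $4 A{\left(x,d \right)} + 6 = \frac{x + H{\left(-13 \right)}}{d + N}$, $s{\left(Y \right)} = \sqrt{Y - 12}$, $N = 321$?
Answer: $\frac{\sqrt{-62322547746 + 93 i \sqrt{21}}}{372} \approx 2.2945 \cdot 10^{-6} + 671.09 i$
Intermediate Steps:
$H{\left(T \right)} = 14$
$s{\left(Y \right)} = \sqrt{-12 + Y}$
$A{\left(x,d \right)} = - \frac{3}{2} + \frac{14 + x}{4 \left(321 + d\right)}$ ($A{\left(x,d \right)} = - \frac{3}{2} + \frac{\left(x + 14\right) \frac{1}{d + 321}}{4} = - \frac{3}{2} + \frac{\left(14 + x\right) \frac{1}{321 + d}}{4} = - \frac{3}{2} + \frac{\frac{1}{321 + d} \left(14 + x\right)}{4} = - \frac{3}{2} + \frac{14 + x}{4 \left(321 + d\right)}$)
$\sqrt{-450358 + A{\left(s{\left(-9 \right)},51 \right)}} = \sqrt{-450358 + \frac{-1912 + \sqrt{-12 - 9} - 306}{4 \left(321 + 51\right)}} = \sqrt{-450358 + \frac{-1912 + \sqrt{-21} - 306}{4 \cdot 372}} = \sqrt{-450358 + \frac{1}{4} \cdot \frac{1}{372} \left(-1912 + i \sqrt{21} - 306\right)} = \sqrt{-450358 + \frac{1}{4} \cdot \frac{1}{372} \left(-2218 + i \sqrt{21}\right)} = \sqrt{-450358 - \left(\frac{1109}{744} - \frac{i \sqrt{21}}{1488}\right)} = \sqrt{- \frac{335067461}{744} + \frac{i \sqrt{21}}{1488}}$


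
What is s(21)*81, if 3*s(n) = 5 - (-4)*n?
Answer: 2403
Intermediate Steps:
s(n) = 5/3 + 4*n/3 (s(n) = (5 - (-4)*n)/3 = (5 + 4*n)/3 = 5/3 + 4*n/3)
s(21)*81 = (5/3 + (4/3)*21)*81 = (5/3 + 28)*81 = (89/3)*81 = 2403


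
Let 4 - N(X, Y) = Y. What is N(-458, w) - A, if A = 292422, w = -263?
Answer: -292155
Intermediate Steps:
N(X, Y) = 4 - Y
N(-458, w) - A = (4 - 1*(-263)) - 1*292422 = (4 + 263) - 292422 = 267 - 292422 = -292155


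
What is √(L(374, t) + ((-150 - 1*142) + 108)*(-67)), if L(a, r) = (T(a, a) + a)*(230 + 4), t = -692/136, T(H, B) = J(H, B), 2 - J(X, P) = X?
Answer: 2*√3199 ≈ 113.12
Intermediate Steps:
J(X, P) = 2 - X
T(H, B) = 2 - H
t = -173/34 (t = -692*1/136 = -173/34 ≈ -5.0882)
L(a, r) = 468 (L(a, r) = ((2 - a) + a)*(230 + 4) = 2*234 = 468)
√(L(374, t) + ((-150 - 1*142) + 108)*(-67)) = √(468 + ((-150 - 1*142) + 108)*(-67)) = √(468 + ((-150 - 142) + 108)*(-67)) = √(468 + (-292 + 108)*(-67)) = √(468 - 184*(-67)) = √(468 + 12328) = √12796 = 2*√3199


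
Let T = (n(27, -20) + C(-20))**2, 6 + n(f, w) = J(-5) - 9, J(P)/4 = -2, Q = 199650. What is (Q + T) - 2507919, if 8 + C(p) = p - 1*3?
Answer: -2305353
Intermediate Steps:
J(P) = -8 (J(P) = 4*(-2) = -8)
n(f, w) = -23 (n(f, w) = -6 + (-8 - 9) = -6 - 17 = -23)
C(p) = -11 + p (C(p) = -8 + (p - 1*3) = -8 + (p - 3) = -8 + (-3 + p) = -11 + p)
T = 2916 (T = (-23 + (-11 - 20))**2 = (-23 - 31)**2 = (-54)**2 = 2916)
(Q + T) - 2507919 = (199650 + 2916) - 2507919 = 202566 - 2507919 = -2305353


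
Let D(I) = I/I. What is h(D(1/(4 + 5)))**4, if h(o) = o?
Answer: 1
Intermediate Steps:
D(I) = 1
h(D(1/(4 + 5)))**4 = 1**4 = 1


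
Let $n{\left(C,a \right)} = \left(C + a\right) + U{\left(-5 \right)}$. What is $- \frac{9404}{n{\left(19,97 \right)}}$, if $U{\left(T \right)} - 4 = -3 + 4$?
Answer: $- \frac{9404}{121} \approx -77.719$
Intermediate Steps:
$U{\left(T \right)} = 5$ ($U{\left(T \right)} = 4 + \left(-3 + 4\right) = 4 + 1 = 5$)
$n{\left(C,a \right)} = 5 + C + a$ ($n{\left(C,a \right)} = \left(C + a\right) + 5 = 5 + C + a$)
$- \frac{9404}{n{\left(19,97 \right)}} = - \frac{9404}{5 + 19 + 97} = - \frac{9404}{121}$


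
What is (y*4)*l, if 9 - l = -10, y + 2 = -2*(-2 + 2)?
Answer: -152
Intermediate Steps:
y = -2 (y = -2 - 2*(-2 + 2) = -2 - 2*0 = -2 + 0 = -2)
l = 19 (l = 9 - 1*(-10) = 9 + 10 = 19)
(y*4)*l = -2*4*19 = -8*19 = -152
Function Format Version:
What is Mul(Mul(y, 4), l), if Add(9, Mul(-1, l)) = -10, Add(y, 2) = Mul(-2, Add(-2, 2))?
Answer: -152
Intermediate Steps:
y = -2 (y = Add(-2, Mul(-2, Add(-2, 2))) = Add(-2, Mul(-2, 0)) = Add(-2, 0) = -2)
l = 19 (l = Add(9, Mul(-1, -10)) = Add(9, 10) = 19)
Mul(Mul(y, 4), l) = Mul(Mul(-2, 4), 19) = Mul(-8, 19) = -152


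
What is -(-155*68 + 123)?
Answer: 10417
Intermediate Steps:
-(-155*68 + 123) = -(-10540 + 123) = -1*(-10417) = 10417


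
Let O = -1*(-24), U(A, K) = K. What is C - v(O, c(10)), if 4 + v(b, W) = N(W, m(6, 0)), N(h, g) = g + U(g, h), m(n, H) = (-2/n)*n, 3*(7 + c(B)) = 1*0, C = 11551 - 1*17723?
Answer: -6159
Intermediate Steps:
O = 24
C = -6172 (C = 11551 - 17723 = -6172)
c(B) = -7 (c(B) = -7 + (1*0)/3 = -7 + (⅓)*0 = -7 + 0 = -7)
m(n, H) = -2
N(h, g) = g + h
v(b, W) = -6 + W (v(b, W) = -4 + (-2 + W) = -6 + W)
C - v(O, c(10)) = -6172 - (-6 - 7) = -6172 - 1*(-13) = -6172 + 13 = -6159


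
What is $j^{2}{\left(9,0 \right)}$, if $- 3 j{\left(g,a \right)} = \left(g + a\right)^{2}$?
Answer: $729$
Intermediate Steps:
$j{\left(g,a \right)} = - \frac{\left(a + g\right)^{2}}{3}$ ($j{\left(g,a \right)} = - \frac{\left(g + a\right)^{2}}{3} = - \frac{\left(a + g\right)^{2}}{3}$)
$j^{2}{\left(9,0 \right)} = \left(- \frac{\left(0 + 9\right)^{2}}{3}\right)^{2} = \left(- \frac{9^{2}}{3}\right)^{2} = \left(\left(- \frac{1}{3}\right) 81\right)^{2} = \left(-27\right)^{2} = 729$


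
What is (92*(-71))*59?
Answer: -385388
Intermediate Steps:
(92*(-71))*59 = -6532*59 = -385388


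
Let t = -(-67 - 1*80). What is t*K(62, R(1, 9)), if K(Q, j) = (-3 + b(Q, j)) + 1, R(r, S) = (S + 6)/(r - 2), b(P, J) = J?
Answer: -2499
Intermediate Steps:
R(r, S) = (6 + S)/(-2 + r)
K(Q, j) = -2 + j (K(Q, j) = (-3 + j) + 1 = -2 + j)
t = 147 (t = -(-67 - 80) = -1*(-147) = 147)
t*K(62, R(1, 9)) = 147*(-2 + (6 + 9)/(-2 + 1)) = 147*(-2 + 15/(-1)) = 147*(-2 - 1*15) = 147*(-2 - 15) = 147*(-17) = -2499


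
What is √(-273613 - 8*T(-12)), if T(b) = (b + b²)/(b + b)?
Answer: I*√273569 ≈ 523.04*I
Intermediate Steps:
T(b) = (b + b²)/(2*b) (T(b) = (b + b²)/((2*b)) = (b + b²)*(1/(2*b)) = (b + b²)/(2*b))
√(-273613 - 8*T(-12)) = √(-273613 - 8*(½ + (½)*(-12))) = √(-273613 - 8*(½ - 6)) = √(-273613 - 8*(-11/2)) = √(-273613 + 44) = √(-273569) = I*√273569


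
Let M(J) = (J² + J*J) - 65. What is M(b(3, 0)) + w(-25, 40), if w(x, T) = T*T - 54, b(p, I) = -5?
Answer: 1531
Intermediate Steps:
w(x, T) = -54 + T² (w(x, T) = T² - 54 = -54 + T²)
M(J) = -65 + 2*J² (M(J) = (J² + J²) - 65 = 2*J² - 65 = -65 + 2*J²)
M(b(3, 0)) + w(-25, 40) = (-65 + 2*(-5)²) + (-54 + 40²) = (-65 + 2*25) + (-54 + 1600) = (-65 + 50) + 1546 = -15 + 1546 = 1531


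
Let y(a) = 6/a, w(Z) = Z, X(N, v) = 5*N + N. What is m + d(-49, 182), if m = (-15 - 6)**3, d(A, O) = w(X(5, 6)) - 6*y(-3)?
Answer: -9219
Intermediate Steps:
X(N, v) = 6*N
d(A, O) = 42 (d(A, O) = 6*5 - 36/(-3) = 30 - 36*(-1)/3 = 30 - 6*(-2) = 30 + 12 = 42)
m = -9261 (m = (-21)**3 = -9261)
m + d(-49, 182) = -9261 + 42 = -9219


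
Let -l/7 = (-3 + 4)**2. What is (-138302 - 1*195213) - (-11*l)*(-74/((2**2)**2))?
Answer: -2665271/8 ≈ -3.3316e+5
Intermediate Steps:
l = -7 (l = -7*(-3 + 4)**2 = -7*1**2 = -7*1 = -7)
(-138302 - 1*195213) - (-11*l)*(-74/((2**2)**2)) = (-138302 - 1*195213) - (-11*(-7))*(-74/((2**2)**2)) = (-138302 - 195213) - 77*(-74/(4**2)) = -333515 - 77*(-74/16) = -333515 - 77*(-74*1/16) = -333515 - 77*(-37)/8 = -333515 - 1*(-2849/8) = -333515 + 2849/8 = -2665271/8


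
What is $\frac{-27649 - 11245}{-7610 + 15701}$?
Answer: $- \frac{38894}{8091} \approx -4.8071$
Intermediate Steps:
$\frac{-27649 - 11245}{-7610 + 15701} = - \frac{38894}{8091}$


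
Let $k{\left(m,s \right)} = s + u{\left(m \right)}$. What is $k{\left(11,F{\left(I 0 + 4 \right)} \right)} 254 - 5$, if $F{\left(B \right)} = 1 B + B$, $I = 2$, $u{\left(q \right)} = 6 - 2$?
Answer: $3043$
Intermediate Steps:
$u{\left(q \right)} = 4$ ($u{\left(q \right)} = 6 - 2 = 4$)
$F{\left(B \right)} = 2 B$ ($F{\left(B \right)} = B + B = 2 B$)
$k{\left(m,s \right)} = 4 + s$ ($k{\left(m,s \right)} = s + 4 = 4 + s$)
$k{\left(11,F{\left(I 0 + 4 \right)} \right)} 254 - 5 = \left(4 + 2 \left(2 \cdot 0 + 4\right)\right) 254 - 5 = \left(4 + 2 \left(0 + 4\right)\right) 254 - 5 = \left(4 + 2 \cdot 4\right) 254 - 5 = \left(4 + 8\right) 254 - 5 = 12 \cdot 254 - 5 = 3048 - 5 = 3043$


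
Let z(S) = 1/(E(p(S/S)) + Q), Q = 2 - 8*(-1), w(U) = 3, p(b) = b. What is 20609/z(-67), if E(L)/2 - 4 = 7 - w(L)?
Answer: 535834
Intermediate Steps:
Q = 10 (Q = 2 + 8 = 10)
E(L) = 16 (E(L) = 8 + 2*(7 - 1*3) = 8 + 2*(7 - 3) = 8 + 2*4 = 8 + 8 = 16)
z(S) = 1/26 (z(S) = 1/(16 + 10) = 1/26)
20609/z(-67) = 20609/(1/26) = 20609*26 = 535834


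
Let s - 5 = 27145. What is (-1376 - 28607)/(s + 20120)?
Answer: -29983/47270 ≈ -0.63429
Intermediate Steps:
s = 27150 (s = 5 + 27145 = 27150)
(-1376 - 28607)/(s + 20120) = (-1376 - 28607)/(27150 + 20120) = -29983/47270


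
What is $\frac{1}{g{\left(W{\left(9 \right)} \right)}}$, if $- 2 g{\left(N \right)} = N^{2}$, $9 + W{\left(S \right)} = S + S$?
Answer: $- \frac{2}{81} \approx -0.024691$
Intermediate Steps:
$W{\left(S \right)} = -9 + 2 S$ ($W{\left(S \right)} = -9 + \left(S + S\right) = -9 + 2 S$)
$g{\left(N \right)} = - \frac{N^{2}}{2}$
$\frac{1}{g{\left(W{\left(9 \right)} \right)}} = \frac{1}{\left(- \frac{1}{2}\right) \left(-9 + 2 \cdot 9\right)^{2}} = \frac{1}{\left(- \frac{1}{2}\right) \left(-9 + 18\right)^{2}} = \frac{1}{\left(- \frac{1}{2}\right) 9^{2}} = \frac{1}{\left(- \frac{1}{2}\right) 81} = \frac{1}{- \frac{81}{2}} = - \frac{2}{81}$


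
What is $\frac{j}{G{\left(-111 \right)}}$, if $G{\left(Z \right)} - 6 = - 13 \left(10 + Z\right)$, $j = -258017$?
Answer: $- \frac{258017}{1319} \approx -195.62$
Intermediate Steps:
$G{\left(Z \right)} = -124 - 13 Z$ ($G{\left(Z \right)} = 6 - 13 \left(10 + Z\right) = 6 - \left(130 + 13 Z\right) = -124 - 13 Z$)
$\frac{j}{G{\left(-111 \right)}} = - \frac{258017}{-124 - -1443} = - \frac{258017}{-124 + 1443} = - \frac{258017}{1319}$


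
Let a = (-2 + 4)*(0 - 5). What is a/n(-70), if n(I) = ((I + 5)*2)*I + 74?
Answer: -5/4587 ≈ -0.0010900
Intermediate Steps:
a = -10 (a = 2*(-5) = -10)
n(I) = 74 + I*(10 + 2*I) (n(I) = ((5 + I)*2)*I + 74 = (10 + 2*I)*I + 74 = I*(10 + 2*I) + 74 = 74 + I*(10 + 2*I))
a/n(-70) = -10/(74 + 2*(-70)**2 + 10*(-70)) = -10/(74 + 2*4900 - 700) = -10/(74 + 9800 - 700) = -10/9174 = (1/9174)*(-10) = -5/4587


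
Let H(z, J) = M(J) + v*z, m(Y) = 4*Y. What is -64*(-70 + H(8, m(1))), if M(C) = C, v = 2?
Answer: 3200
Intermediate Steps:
H(z, J) = J + 2*z
-64*(-70 + H(8, m(1))) = -64*(-70 + (4*1 + 2*8)) = -64*(-70 + (4 + 16)) = -64*(-70 + 20) = -64*(-50) = 3200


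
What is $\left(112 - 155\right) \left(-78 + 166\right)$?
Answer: $-3784$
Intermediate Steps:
$\left(112 - 155\right) \left(-78 + 166\right) = \left(-43\right) 88 = -3784$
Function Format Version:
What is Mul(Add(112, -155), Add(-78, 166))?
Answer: -3784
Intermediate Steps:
Mul(Add(112, -155), Add(-78, 166)) = Mul(-43, 88) = -3784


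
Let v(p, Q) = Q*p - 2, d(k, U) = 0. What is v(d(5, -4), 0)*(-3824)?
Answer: 7648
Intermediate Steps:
v(p, Q) = -2 + Q*p
v(d(5, -4), 0)*(-3824) = (-2 + 0*0)*(-3824) = (-2 + 0)*(-3824) = -2*(-3824) = 7648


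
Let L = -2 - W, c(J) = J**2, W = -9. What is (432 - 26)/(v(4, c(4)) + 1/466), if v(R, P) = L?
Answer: 189196/3263 ≈ 57.982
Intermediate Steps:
L = 7 (L = -2 - 1*(-9) = -2 + 9 = 7)
v(R, P) = 7
(432 - 26)/(v(4, c(4)) + 1/466) = (432 - 26)/(7 + 1/466) = 406/(7 + 1/466) = 406/(3263/466) = 406*(466/3263) = 189196/3263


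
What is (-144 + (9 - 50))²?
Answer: 34225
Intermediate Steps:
(-144 + (9 - 50))² = (-144 - 41)² = (-185)² = 34225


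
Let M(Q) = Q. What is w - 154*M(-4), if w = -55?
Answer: 561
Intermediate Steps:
w - 154*M(-4) = -55 - 154*(-4) = -55 + 616 = 561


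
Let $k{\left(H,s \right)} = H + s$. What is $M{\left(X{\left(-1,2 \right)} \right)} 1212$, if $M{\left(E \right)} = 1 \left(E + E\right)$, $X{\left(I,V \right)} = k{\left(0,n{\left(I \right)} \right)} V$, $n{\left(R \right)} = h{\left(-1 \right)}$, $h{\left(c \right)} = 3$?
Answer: $14544$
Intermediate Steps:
$n{\left(R \right)} = 3$
$X{\left(I,V \right)} = 3 V$ ($X{\left(I,V \right)} = \left(0 + 3\right) V = 3 V$)
$M{\left(E \right)} = 2 E$ ($M{\left(E \right)} = 1 \cdot 2 E = 2 E$)
$M{\left(X{\left(-1,2 \right)} \right)} 1212 = 2 \cdot 3 \cdot 2 \cdot 1212 = 2 \cdot 6 \cdot 1212 = 12 \cdot 1212 = 14544$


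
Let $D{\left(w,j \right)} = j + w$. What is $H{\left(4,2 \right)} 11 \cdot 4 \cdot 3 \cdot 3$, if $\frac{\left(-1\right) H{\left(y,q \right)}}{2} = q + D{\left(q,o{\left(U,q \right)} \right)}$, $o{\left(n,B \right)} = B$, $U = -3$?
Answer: $-4752$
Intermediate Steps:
$H{\left(y,q \right)} = - 6 q$ ($H{\left(y,q \right)} = - 2 \left(q + \left(q + q\right)\right) = - 2 \left(q + 2 q\right) = - 2 \cdot 3 q = - 6 q$)
$H{\left(4,2 \right)} 11 \cdot 4 \cdot 3 \cdot 3 = \left(-6\right) 2 \cdot 11 \cdot 4 \cdot 3 \cdot 3 = \left(-12\right) 11 \cdot 4 \cdot 9 = \left(-132\right) 36 = -4752$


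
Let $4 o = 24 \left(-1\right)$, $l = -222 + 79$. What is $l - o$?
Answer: $-137$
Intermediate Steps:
$l = -143$
$o = -6$ ($o = \frac{24 \left(-1\right)}{4} = \frac{1}{4} \left(-24\right) = -6$)
$l - o = -143 - -6 = -143 + 6 = -137$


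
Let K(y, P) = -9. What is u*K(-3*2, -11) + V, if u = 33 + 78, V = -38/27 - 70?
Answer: -28901/27 ≈ -1070.4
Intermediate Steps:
V = -1928/27 (V = -38*1/27 - 70 = -38/27 - 70 = -1928/27 ≈ -71.407)
u = 111
u*K(-3*2, -11) + V = 111*(-9) - 1928/27 = -999 - 1928/27 = -28901/27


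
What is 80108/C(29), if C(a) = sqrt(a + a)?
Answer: 40054*sqrt(58)/29 ≈ 10519.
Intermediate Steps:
C(a) = sqrt(2)*sqrt(a) (C(a) = sqrt(2*a) = sqrt(2)*sqrt(a))
80108/C(29) = 80108/((sqrt(2)*sqrt(29))) = 80108/(sqrt(58)) = 80108*(sqrt(58)/58) = 40054*sqrt(58)/29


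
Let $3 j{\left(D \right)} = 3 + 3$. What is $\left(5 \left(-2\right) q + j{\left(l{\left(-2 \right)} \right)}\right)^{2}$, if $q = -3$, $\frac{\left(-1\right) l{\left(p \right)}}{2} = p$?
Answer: $1024$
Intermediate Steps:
$l{\left(p \right)} = - 2 p$
$j{\left(D \right)} = 2$ ($j{\left(D \right)} = \frac{3 + 3}{3} = \frac{1}{3} \cdot 6 = 2$)
$\left(5 \left(-2\right) q + j{\left(l{\left(-2 \right)} \right)}\right)^{2} = \left(5 \left(-2\right) \left(-3\right) + 2\right)^{2} = \left(\left(-10\right) \left(-3\right) + 2\right)^{2} = \left(30 + 2\right)^{2} = 32^{2} = 1024$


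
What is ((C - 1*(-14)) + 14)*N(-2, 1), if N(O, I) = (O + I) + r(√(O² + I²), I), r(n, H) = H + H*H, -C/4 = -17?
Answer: 96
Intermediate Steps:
C = 68 (C = -4*(-17) = 68)
r(n, H) = H + H²
N(O, I) = I + O + I*(1 + I) (N(O, I) = (O + I) + I*(1 + I) = (I + O) + I*(1 + I) = I + O + I*(1 + I))
((C - 1*(-14)) + 14)*N(-2, 1) = ((68 - 1*(-14)) + 14)*(1 - 2 + 1*(1 + 1)) = ((68 + 14) + 14)*(1 - 2 + 1*2) = (82 + 14)*(1 - 2 + 2) = 96*1 = 96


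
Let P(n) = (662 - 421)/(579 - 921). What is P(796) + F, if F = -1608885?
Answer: -550238911/342 ≈ -1.6089e+6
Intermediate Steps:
P(n) = -241/342 (P(n) = 241/(-342) = 241*(-1/342) = -241/342)
P(796) + F = -241/342 - 1608885 = -550238911/342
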